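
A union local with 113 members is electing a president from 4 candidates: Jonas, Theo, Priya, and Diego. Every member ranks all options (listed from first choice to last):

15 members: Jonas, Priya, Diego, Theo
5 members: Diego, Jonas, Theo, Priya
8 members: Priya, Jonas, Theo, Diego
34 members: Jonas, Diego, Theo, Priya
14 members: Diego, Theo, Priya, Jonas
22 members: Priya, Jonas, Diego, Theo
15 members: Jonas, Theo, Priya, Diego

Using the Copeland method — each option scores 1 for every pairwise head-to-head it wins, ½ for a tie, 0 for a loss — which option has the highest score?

Jonas

Jonas: beats Theo, Priya, and Diego → score 3.
Theo: beats Priya; loses to Jonas and Diego → score 1.
Priya: beats Diego; loses to Jonas and Theo → score 1.
Diego: beats Theo; loses to Jonas and Priya → score 1.
Jonas has the best pairwise record.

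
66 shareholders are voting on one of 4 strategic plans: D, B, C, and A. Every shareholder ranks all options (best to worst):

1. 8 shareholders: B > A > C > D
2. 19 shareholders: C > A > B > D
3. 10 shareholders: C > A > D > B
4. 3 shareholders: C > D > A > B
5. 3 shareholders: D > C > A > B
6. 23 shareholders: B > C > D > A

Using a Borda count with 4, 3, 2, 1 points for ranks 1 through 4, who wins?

C

D: 8·1 + 19·1 + 10·2 + 3·3 + 3·4 + 23·2 = 114
B: 8·4 + 19·2 + 10·1 + 3·1 + 3·1 + 23·4 = 178
C: 8·2 + 19·4 + 10·4 + 3·4 + 3·3 + 23·3 = 222
A: 8·3 + 19·3 + 10·3 + 3·2 + 3·2 + 23·1 = 146
C has the highest Borda score (222).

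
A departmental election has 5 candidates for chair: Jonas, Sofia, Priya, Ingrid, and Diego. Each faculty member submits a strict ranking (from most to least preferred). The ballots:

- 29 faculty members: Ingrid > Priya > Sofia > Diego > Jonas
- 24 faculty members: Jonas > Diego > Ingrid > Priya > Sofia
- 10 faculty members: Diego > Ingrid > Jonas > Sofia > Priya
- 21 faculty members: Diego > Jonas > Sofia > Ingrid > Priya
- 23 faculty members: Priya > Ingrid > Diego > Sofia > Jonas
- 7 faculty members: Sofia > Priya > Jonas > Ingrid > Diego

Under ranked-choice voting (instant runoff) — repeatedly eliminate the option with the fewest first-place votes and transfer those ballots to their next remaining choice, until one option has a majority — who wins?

Priya

Round 1: Jonas 24, Sofia 7, Priya 23, Ingrid 29, Diego 31. Eliminate Sofia.
Round 2: Jonas 24, Priya 30, Ingrid 29, Diego 31. Eliminate Jonas.
Round 3: Priya 30, Ingrid 29, Diego 55. Eliminate Ingrid.
Round 4: Priya 59, Diego 55. Priya has a majority.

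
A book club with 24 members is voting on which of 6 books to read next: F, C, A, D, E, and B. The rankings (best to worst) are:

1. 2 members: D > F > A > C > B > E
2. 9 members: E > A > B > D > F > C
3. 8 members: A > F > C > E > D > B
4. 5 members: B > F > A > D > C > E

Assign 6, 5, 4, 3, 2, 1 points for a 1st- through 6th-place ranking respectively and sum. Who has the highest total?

A

F: 2·5 + 9·2 + 8·5 + 5·5 = 93
C: 2·3 + 9·1 + 8·4 + 5·2 = 57
A: 2·4 + 9·5 + 8·6 + 5·4 = 121
D: 2·6 + 9·3 + 8·2 + 5·3 = 70
E: 2·1 + 9·6 + 8·3 + 5·1 = 85
B: 2·2 + 9·4 + 8·1 + 5·6 = 78
A has the highest Borda score (121).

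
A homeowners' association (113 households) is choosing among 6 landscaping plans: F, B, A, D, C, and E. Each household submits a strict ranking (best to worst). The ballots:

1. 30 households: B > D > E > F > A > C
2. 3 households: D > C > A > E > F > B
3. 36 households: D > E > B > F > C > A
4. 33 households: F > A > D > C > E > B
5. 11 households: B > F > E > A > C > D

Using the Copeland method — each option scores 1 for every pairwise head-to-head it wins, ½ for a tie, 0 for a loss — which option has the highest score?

F: beats A and C; loses to B, D, and E → score 2.
B: beats F, A, and C; loses to D and E → score 3.
A: beats C; loses to F, B, D, and E → score 1.
D: beats F, B, A, C, and E → score 5.
C: loses to F, B, A, D, and E → score 0.
E: beats F, B, A, and C; loses to D → score 4.
D has the best pairwise record.

D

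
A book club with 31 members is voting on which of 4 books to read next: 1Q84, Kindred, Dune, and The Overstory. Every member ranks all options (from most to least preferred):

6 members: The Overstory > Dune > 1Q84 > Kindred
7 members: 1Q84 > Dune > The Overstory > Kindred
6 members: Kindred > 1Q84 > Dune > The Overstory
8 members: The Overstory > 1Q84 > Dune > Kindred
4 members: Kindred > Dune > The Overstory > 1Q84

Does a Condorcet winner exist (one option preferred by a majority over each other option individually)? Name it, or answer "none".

none

Checking pairwise contests:
The Overstory beats 1Q84 18–13.
1Q84 beats Kindred 21–10.
1Q84 beats Dune 21–10.
Dune beats The Overstory 17–14.
Every option loses at least one head-to-head, so there is no Condorcet winner.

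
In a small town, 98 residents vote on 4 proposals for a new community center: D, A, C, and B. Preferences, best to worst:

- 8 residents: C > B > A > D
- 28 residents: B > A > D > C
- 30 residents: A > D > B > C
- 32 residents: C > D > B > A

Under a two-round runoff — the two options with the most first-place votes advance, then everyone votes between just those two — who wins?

A

Round 1 first-place votes: D 0, A 30, C 40, B 28.
C and A advance.
Runoff: C is preferred to A by 40 voters; A by 58.
A wins the runoff.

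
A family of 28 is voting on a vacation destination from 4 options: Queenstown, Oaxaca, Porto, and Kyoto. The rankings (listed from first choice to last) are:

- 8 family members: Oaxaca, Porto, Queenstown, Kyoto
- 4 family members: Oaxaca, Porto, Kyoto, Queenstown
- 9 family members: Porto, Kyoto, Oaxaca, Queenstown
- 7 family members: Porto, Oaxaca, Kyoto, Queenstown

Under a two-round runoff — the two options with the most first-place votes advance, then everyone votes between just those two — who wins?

Round 1 first-place votes: Queenstown 0, Oaxaca 12, Porto 16, Kyoto 0.
Porto and Oaxaca advance.
Runoff: Porto is preferred to Oaxaca by 16 voters; Oaxaca by 12.
Porto wins the runoff.

Porto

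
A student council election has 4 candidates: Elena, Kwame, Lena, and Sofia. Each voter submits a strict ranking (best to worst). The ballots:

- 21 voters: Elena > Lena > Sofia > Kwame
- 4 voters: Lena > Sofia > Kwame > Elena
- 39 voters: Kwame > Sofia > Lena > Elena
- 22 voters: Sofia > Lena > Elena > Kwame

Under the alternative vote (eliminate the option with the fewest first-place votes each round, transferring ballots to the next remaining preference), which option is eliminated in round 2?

Round 1: Elena 21, Kwame 39, Lena 4, Sofia 22. Eliminate Lena.
Round 2: Elena 21, Kwame 39, Sofia 26. Eliminate Elena.

Elena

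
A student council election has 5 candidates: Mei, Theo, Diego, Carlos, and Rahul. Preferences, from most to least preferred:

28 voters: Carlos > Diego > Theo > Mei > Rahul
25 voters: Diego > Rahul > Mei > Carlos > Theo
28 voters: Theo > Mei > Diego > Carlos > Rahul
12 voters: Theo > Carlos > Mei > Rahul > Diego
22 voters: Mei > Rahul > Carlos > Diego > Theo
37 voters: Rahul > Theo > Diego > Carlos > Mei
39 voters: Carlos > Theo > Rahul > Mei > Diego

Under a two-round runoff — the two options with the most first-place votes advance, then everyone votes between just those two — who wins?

Round 1 first-place votes: Mei 22, Theo 40, Diego 25, Carlos 67, Rahul 37.
Carlos and Theo advance.
Runoff: Carlos is preferred to Theo by 114 voters; Theo by 77.
Carlos wins the runoff.

Carlos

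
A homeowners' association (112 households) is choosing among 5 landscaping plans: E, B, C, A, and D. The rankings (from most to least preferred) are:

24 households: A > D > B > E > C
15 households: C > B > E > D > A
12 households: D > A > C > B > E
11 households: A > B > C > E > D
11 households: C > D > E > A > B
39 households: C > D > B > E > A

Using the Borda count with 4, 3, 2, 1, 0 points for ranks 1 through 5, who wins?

E: 24·1 + 15·2 + 12·0 + 11·1 + 11·2 + 39·1 = 126
B: 24·2 + 15·3 + 12·1 + 11·3 + 11·0 + 39·2 = 216
C: 24·0 + 15·4 + 12·2 + 11·2 + 11·4 + 39·4 = 306
A: 24·4 + 15·0 + 12·3 + 11·4 + 11·1 + 39·0 = 187
D: 24·3 + 15·1 + 12·4 + 11·0 + 11·3 + 39·3 = 285
C has the highest Borda score (306).

C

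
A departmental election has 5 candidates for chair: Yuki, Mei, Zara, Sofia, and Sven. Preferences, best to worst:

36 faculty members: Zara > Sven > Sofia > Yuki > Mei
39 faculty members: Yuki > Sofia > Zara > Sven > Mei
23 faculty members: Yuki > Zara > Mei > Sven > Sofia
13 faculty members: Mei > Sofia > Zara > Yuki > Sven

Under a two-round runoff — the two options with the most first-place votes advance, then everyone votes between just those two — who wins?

Yuki

Round 1 first-place votes: Yuki 62, Mei 13, Zara 36, Sofia 0, Sven 0.
Yuki and Zara advance.
Runoff: Yuki is preferred to Zara by 62 voters; Zara by 49.
Yuki wins the runoff.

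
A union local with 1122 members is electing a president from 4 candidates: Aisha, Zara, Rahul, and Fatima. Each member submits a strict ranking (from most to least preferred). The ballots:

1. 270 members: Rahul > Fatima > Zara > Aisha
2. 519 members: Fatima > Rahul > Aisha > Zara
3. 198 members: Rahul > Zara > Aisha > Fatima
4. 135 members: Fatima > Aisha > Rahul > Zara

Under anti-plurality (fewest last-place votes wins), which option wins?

Rahul

Last-place votes: Aisha 270, Zara 654, Rahul 0, Fatima 198.
Rahul is ranked last by the fewest voters, so Rahul wins.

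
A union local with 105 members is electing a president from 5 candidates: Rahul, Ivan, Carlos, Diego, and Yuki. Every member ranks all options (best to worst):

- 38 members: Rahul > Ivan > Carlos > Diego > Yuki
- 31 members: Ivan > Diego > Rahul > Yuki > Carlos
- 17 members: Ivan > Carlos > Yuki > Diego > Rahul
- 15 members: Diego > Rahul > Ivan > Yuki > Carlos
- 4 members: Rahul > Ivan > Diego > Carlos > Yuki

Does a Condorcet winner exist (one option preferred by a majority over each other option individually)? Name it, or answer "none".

Checking pairwise contests:
Diego beats Rahul 63–42.
Rahul beats Ivan 57–48.
Rahul beats Carlos 88–17.
Ivan beats Diego 90–15.
Rahul beats Yuki 88–17.
Every option loses at least one head-to-head, so there is no Condorcet winner.

none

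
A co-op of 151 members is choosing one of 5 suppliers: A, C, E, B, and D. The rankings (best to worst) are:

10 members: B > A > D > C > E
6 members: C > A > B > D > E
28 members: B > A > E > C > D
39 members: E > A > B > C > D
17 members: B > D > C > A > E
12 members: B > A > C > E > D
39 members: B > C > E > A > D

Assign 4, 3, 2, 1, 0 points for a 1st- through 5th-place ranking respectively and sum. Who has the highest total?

B

A: 10·3 + 6·3 + 28·3 + 39·3 + 17·1 + 12·3 + 39·1 = 341
C: 10·1 + 6·4 + 28·1 + 39·1 + 17·2 + 12·2 + 39·3 = 276
E: 10·0 + 6·0 + 28·2 + 39·4 + 17·0 + 12·1 + 39·2 = 302
B: 10·4 + 6·2 + 28·4 + 39·2 + 17·4 + 12·4 + 39·4 = 514
D: 10·2 + 6·1 + 28·0 + 39·0 + 17·3 + 12·0 + 39·0 = 77
B has the highest Borda score (514).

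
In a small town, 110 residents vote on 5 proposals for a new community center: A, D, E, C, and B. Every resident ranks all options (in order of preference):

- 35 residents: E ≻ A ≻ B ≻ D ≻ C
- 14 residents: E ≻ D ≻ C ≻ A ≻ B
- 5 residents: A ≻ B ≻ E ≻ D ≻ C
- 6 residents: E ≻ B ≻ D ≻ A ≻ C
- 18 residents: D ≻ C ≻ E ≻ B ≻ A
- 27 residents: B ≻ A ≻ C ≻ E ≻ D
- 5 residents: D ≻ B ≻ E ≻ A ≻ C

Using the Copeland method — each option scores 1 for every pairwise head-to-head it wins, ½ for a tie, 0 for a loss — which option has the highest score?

E

A: beats D and C; loses to E and B → score 2.
D: beats C; loses to A, E, and B → score 1.
E: beats A, D, C, and B → score 4.
C: loses to A, D, E, and B → score 0.
B: beats A, D, and C; loses to E → score 3.
E has the best pairwise record.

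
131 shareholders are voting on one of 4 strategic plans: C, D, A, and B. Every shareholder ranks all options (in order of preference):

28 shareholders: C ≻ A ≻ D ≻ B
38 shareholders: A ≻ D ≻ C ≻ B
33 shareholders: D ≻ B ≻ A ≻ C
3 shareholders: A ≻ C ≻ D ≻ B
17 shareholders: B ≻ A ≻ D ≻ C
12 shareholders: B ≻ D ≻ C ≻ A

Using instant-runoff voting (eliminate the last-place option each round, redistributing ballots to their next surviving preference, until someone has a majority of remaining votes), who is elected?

Round 1: C 28, D 33, A 41, B 29. Eliminate C.
Round 2: D 33, A 69, B 29. A has a majority.

A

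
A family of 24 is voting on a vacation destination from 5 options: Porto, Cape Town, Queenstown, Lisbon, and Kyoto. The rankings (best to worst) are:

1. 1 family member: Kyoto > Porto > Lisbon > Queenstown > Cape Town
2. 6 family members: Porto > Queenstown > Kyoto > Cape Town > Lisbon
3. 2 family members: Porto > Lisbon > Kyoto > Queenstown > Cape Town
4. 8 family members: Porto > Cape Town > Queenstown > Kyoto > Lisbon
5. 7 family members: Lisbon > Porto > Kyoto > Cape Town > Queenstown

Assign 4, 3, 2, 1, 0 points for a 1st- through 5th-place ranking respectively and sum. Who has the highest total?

Porto: 1·3 + 6·4 + 2·4 + 8·4 + 7·3 = 88
Cape Town: 1·0 + 6·1 + 2·0 + 8·3 + 7·1 = 37
Queenstown: 1·1 + 6·3 + 2·1 + 8·2 + 7·0 = 37
Lisbon: 1·2 + 6·0 + 2·3 + 8·0 + 7·4 = 36
Kyoto: 1·4 + 6·2 + 2·2 + 8·1 + 7·2 = 42
Porto has the highest Borda score (88).

Porto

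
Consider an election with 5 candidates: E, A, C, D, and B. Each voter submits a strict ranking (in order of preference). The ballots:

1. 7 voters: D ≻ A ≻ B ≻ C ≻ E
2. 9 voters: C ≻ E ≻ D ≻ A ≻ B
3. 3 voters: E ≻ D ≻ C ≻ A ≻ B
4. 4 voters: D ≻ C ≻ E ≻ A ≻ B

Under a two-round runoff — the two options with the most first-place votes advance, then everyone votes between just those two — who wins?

Round 1 first-place votes: E 3, A 0, C 9, D 11, B 0.
D and C advance.
Runoff: D is preferred to C by 14 voters; C by 9.
D wins the runoff.

D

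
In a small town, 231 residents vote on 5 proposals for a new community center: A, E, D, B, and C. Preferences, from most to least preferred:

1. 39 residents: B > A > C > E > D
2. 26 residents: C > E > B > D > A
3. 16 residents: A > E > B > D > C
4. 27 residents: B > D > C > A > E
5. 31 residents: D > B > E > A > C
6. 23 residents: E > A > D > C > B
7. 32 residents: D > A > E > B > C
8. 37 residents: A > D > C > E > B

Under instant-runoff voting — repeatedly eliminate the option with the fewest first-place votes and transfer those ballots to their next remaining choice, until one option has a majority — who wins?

B

Round 1: A 53, E 23, D 63, B 66, C 26. Eliminate E.
Round 2: A 76, D 63, B 66, C 26. Eliminate C.
Round 3: A 76, D 63, B 92. Eliminate D.
Round 4: A 108, B 123. B has a majority.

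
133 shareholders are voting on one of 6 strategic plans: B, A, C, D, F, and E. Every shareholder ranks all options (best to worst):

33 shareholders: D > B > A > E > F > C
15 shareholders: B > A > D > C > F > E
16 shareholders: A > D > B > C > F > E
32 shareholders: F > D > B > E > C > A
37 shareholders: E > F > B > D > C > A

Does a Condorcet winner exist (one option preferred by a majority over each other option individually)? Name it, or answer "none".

Checking pairwise contests:
D beats B 81–52.
B beats A 117–16.
B beats C 133–0.
F beats D 69–64.
E beats F 70–63.
B beats E 96–37.
Every option loses at least one head-to-head, so there is no Condorcet winner.

none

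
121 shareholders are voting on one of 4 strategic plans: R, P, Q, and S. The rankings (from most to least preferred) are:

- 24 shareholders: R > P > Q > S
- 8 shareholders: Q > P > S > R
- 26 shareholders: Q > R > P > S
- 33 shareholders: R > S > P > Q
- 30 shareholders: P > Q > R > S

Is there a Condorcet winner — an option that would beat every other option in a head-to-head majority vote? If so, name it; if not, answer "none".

none

Checking pairwise contests:
Q beats R 64–57.
R beats P 83–38.
P beats Q 87–34.
R beats S 113–8.
Every option loses at least one head-to-head, so there is no Condorcet winner.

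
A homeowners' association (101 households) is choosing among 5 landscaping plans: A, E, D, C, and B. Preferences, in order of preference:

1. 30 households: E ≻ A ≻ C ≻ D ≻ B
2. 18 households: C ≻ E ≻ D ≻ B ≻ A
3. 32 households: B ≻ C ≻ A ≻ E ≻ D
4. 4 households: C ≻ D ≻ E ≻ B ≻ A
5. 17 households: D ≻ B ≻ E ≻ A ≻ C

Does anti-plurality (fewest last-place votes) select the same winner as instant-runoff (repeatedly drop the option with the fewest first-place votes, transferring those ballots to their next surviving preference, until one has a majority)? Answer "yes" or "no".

yes

Anti-plurality — last-place votes: A 22, E 0, D 32, C 17, B 30. Winner: E.
Instant-runoff — R1 A 0, E 30, D 17, C 22, B 32 (A out); R2 E 30, D 17, C 22, B 32 (D out); R3 E 30, C 22, B 49 (C out); R4 E 52, B 49 (E winner). Winner: E.
The two methods agree.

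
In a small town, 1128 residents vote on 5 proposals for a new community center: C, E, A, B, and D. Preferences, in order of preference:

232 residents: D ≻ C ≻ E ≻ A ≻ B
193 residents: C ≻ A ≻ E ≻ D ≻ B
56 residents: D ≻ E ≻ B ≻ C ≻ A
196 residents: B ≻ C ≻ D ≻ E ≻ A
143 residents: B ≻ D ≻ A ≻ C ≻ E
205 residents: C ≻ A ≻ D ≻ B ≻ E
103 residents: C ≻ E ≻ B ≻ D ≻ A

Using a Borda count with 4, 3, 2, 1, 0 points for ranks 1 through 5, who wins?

C: 232·3 + 193·4 + 56·1 + 196·3 + 143·1 + 205·4 + 103·4 = 3487
E: 232·2 + 193·2 + 56·3 + 196·1 + 143·0 + 205·0 + 103·3 = 1523
A: 232·1 + 193·3 + 56·0 + 196·0 + 143·2 + 205·3 + 103·0 = 1712
B: 232·0 + 193·0 + 56·2 + 196·4 + 143·4 + 205·1 + 103·2 = 1879
D: 232·4 + 193·1 + 56·4 + 196·2 + 143·3 + 205·2 + 103·1 = 2679
C has the highest Borda score (3487).

C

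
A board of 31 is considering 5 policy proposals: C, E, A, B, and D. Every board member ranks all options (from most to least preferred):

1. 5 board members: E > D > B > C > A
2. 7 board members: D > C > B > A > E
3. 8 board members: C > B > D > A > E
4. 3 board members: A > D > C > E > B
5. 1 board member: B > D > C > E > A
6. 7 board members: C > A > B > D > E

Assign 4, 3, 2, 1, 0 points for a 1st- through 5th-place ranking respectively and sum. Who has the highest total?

C

C: 5·1 + 7·3 + 8·4 + 3·2 + 1·2 + 7·4 = 94
E: 5·4 + 7·0 + 8·0 + 3·1 + 1·1 + 7·0 = 24
A: 5·0 + 7·1 + 8·1 + 3·4 + 1·0 + 7·3 = 48
B: 5·2 + 7·2 + 8·3 + 3·0 + 1·4 + 7·2 = 66
D: 5·3 + 7·4 + 8·2 + 3·3 + 1·3 + 7·1 = 78
C has the highest Borda score (94).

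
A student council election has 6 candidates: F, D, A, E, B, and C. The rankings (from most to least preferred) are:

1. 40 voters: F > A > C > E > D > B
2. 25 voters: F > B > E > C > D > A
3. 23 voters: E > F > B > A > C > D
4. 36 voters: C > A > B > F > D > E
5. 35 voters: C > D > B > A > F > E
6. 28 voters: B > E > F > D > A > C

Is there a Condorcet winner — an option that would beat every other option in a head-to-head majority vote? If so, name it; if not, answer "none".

Checking pairwise contests:
B beats F 99–88.
F beats D 152–35.
F beats A 116–71.
F beats E 136–51.
C beats B 111–76.
F beats C 116–71.
Every option loses at least one head-to-head, so there is no Condorcet winner.

none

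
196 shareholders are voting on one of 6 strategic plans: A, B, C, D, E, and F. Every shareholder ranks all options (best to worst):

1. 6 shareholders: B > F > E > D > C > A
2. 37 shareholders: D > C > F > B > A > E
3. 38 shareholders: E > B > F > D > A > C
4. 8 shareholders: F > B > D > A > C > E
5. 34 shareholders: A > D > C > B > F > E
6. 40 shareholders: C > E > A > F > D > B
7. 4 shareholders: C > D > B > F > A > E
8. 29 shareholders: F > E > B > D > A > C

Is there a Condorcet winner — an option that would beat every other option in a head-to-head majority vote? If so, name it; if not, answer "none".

none

Checking pairwise contests:
B beats A 122–74.
C beats B 115–81.
A beats C 109–87.
E beats D 113–83.
C beats E 123–73.
C beats F 115–81.
Every option loses at least one head-to-head, so there is no Condorcet winner.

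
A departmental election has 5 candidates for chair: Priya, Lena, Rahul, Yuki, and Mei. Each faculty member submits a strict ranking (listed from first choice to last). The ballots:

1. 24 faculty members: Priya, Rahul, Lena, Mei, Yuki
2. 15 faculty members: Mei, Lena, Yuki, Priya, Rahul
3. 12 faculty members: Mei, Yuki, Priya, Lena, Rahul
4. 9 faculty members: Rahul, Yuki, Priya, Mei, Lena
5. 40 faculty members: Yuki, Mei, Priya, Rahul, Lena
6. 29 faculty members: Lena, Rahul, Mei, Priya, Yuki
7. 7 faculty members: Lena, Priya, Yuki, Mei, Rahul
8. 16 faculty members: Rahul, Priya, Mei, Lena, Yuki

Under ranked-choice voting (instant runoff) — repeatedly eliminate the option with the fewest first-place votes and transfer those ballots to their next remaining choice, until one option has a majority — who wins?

Round 1: Priya 24, Lena 36, Rahul 25, Yuki 40, Mei 27. Eliminate Priya.
Round 2: Lena 36, Rahul 49, Yuki 40, Mei 27. Eliminate Mei.
Round 3: Lena 51, Rahul 49, Yuki 52. Eliminate Rahul.
Round 4: Lena 91, Yuki 61. Lena has a majority.

Lena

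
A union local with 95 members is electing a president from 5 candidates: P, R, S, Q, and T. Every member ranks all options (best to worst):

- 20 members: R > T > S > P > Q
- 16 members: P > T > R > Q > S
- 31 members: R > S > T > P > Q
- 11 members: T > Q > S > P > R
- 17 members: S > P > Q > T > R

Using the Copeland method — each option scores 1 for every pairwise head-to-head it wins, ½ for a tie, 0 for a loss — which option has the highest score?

P: beats Q; loses to R, S, and T → score 1.
R: beats P, S, Q, and T → score 4.
S: beats P, Q, and T; loses to R → score 3.
Q: loses to P, R, S, and T → score 0.
T: beats P and Q; loses to R and S → score 2.
R has the best pairwise record.

R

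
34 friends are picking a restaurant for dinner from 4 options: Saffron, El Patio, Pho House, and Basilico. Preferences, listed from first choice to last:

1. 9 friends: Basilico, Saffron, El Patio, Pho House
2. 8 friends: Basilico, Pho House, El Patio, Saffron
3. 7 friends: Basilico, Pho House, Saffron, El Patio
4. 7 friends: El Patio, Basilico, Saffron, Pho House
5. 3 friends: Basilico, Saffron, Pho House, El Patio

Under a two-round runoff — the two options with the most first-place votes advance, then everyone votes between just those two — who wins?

Basilico

Round 1 first-place votes: Saffron 0, El Patio 7, Pho House 0, Basilico 27.
Basilico and El Patio advance.
Runoff: Basilico is preferred to El Patio by 27 voters; El Patio by 7.
Basilico wins the runoff.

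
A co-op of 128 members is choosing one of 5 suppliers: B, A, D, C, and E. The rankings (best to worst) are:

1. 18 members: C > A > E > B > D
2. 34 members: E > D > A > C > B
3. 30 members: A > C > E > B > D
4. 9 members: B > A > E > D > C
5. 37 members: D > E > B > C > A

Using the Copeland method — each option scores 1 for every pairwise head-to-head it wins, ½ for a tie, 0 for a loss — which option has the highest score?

E

B: loses to A, D, C, and E → score 0.
A: beats B and C; loses to D and E → score 2.
D: beats B, A, and C; loses to E → score 3.
C: beats B; loses to A, D, and E → score 1.
E: beats B, A, D, and C → score 4.
E has the best pairwise record.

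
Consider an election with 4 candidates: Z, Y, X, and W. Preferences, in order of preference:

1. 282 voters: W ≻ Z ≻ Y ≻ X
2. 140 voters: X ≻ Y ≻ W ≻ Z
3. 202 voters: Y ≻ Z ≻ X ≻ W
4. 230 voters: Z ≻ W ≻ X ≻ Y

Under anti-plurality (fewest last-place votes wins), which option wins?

Last-place votes: Z 140, Y 230, X 282, W 202.
Z is ranked last by the fewest voters, so Z wins.

Z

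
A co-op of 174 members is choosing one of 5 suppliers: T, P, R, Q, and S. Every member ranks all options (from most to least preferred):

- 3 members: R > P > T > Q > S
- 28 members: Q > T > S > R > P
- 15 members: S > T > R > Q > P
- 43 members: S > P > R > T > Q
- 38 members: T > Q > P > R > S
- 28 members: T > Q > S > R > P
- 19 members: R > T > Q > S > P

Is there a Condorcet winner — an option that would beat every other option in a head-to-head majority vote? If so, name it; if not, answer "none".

T

T vs P: 128–46 for T.
T vs R: 109–65 for T.
T vs Q: 146–28 for T.
T vs S: 116–58 for T.
T beats every other option head-to-head.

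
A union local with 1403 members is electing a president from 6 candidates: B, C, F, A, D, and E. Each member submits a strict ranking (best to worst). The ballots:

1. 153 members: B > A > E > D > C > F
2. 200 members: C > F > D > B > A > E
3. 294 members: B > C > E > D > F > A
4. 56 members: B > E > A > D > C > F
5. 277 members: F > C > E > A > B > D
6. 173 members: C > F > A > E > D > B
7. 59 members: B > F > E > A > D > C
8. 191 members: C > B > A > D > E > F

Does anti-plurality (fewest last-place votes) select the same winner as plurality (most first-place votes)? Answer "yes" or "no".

yes

Anti-plurality — last-place votes: B 173, C 59, F 400, A 294, D 277, E 200. Winner: C.
Plurality — first-place votes: B 562, C 564, F 277, A 0, D 0, E 0. Winner: C.
The two methods agree.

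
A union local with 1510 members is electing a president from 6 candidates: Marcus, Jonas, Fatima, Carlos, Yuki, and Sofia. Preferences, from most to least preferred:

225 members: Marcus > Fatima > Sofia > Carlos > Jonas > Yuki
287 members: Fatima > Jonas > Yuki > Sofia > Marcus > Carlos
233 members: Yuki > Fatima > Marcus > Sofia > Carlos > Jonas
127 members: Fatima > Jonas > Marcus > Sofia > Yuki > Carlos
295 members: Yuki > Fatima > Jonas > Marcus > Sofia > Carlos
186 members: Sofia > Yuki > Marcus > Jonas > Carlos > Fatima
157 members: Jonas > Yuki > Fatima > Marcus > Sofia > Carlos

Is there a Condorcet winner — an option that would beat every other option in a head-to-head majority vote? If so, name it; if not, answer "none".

Checking pairwise contests:
Jonas beats Marcus 866–644.
Fatima beats Jonas 1167–343.
Yuki beats Fatima 871–639.
Marcus beats Carlos 1510–0.
Jonas beats Yuki 796–714.
Marcus beats Sofia 1037–473.
Every option loses at least one head-to-head, so there is no Condorcet winner.

none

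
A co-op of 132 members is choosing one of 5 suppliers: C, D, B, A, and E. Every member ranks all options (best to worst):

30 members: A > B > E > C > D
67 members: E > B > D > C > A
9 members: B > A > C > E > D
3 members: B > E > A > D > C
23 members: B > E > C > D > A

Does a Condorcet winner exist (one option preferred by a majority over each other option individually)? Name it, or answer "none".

E

E vs C: 123–9 for E.
E vs D: 132–0 for E.
E vs B: 67–65 for E.
E vs A: 93–39 for E.
E beats every other option head-to-head.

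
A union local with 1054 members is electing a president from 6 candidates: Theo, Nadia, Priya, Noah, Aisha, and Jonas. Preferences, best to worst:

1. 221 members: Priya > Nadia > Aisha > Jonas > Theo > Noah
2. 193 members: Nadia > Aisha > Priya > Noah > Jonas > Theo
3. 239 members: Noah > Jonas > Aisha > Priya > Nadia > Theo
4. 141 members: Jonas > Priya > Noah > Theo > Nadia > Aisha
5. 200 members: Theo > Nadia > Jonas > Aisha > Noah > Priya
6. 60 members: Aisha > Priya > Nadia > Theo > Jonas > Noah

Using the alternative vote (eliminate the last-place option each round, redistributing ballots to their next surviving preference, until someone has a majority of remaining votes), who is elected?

Priya

Round 1: Theo 200, Nadia 193, Priya 221, Noah 239, Aisha 60, Jonas 141. Eliminate Aisha.
Round 2: Theo 200, Nadia 193, Priya 281, Noah 239, Jonas 141. Eliminate Jonas.
Round 3: Theo 200, Nadia 193, Priya 422, Noah 239. Eliminate Nadia.
Round 4: Theo 200, Priya 615, Noah 239. Priya has a majority.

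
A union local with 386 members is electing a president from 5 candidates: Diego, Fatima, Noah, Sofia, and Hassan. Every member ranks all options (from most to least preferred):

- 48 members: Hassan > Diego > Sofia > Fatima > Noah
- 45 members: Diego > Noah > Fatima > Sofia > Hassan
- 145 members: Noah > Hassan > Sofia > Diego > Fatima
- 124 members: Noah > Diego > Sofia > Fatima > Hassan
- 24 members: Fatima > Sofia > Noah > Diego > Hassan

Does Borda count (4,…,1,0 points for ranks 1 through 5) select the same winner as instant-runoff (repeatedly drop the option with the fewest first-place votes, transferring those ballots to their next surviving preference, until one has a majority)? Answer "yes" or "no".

Borda — scores: Diego 865, Fatima 358, Noah 1259, Sofia 751, Hassan 627. Winner: Noah.
Instant-runoff — R1 Diego 45, Fatima 24, Noah 269, Sofia 0, Hassan 48 (Noah winner). Winner: Noah.
The two methods agree.

yes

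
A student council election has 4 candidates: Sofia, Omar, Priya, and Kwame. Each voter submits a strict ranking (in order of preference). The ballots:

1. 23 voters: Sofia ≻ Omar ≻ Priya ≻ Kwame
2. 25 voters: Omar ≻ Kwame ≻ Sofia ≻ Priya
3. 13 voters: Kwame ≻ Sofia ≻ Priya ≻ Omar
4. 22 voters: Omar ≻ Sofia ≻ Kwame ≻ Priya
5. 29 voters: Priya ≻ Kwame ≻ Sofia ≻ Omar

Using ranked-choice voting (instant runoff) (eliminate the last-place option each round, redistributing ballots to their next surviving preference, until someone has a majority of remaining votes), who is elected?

Sofia

Round 1: Sofia 23, Omar 47, Priya 29, Kwame 13. Eliminate Kwame.
Round 2: Sofia 36, Omar 47, Priya 29. Eliminate Priya.
Round 3: Sofia 65, Omar 47. Sofia has a majority.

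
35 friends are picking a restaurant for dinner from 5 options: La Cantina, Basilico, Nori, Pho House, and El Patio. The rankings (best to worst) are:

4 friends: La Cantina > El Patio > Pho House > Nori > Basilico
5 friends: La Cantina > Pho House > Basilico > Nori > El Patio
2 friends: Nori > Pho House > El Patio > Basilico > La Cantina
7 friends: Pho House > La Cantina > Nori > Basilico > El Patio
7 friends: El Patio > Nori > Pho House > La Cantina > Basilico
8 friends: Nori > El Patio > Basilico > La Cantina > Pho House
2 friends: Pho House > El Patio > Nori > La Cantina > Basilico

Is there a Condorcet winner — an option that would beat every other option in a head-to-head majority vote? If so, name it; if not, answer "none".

none

Checking pairwise contests:
Nori beats La Cantina 19–16.
La Cantina beats Basilico 25–10.
Pho House beats Nori 18–17.
El Patio beats Pho House 19–16.
Nori beats El Patio 22–13.
Every option loses at least one head-to-head, so there is no Condorcet winner.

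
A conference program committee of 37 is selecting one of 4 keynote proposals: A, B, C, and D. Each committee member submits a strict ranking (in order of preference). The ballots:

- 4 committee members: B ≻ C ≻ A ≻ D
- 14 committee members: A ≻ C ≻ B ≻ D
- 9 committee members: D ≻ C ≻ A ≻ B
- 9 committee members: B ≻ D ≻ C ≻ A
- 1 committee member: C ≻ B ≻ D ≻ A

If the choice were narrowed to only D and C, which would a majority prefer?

C

Voters preferring D to C: 18; preferring C to D: 19.
C wins the head-to-head.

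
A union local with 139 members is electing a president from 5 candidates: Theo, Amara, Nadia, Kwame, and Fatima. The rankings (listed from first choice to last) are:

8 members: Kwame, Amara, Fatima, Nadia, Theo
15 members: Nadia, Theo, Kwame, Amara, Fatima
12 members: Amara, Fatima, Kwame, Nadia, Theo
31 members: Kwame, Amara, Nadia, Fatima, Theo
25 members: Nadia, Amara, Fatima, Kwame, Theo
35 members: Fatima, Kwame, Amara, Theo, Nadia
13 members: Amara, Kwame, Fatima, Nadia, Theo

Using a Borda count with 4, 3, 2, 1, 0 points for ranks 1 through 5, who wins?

Kwame

Theo: 8·0 + 15·3 + 12·0 + 31·0 + 25·0 + 35·1 + 13·0 = 80
Amara: 8·3 + 15·1 + 12·4 + 31·3 + 25·3 + 35·2 + 13·4 = 377
Nadia: 8·1 + 15·4 + 12·1 + 31·2 + 25·4 + 35·0 + 13·1 = 255
Kwame: 8·4 + 15·2 + 12·2 + 31·4 + 25·1 + 35·3 + 13·3 = 379
Fatima: 8·2 + 15·0 + 12·3 + 31·1 + 25·2 + 35·4 + 13·2 = 299
Kwame has the highest Borda score (379).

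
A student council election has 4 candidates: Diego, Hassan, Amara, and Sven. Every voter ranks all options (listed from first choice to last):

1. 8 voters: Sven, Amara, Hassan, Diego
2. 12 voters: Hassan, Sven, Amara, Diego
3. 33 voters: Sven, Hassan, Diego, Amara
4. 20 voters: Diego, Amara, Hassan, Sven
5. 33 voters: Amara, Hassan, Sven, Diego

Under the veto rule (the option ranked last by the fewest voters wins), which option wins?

Hassan

Last-place votes: Diego 53, Hassan 0, Amara 33, Sven 20.
Hassan is ranked last by the fewest voters, so Hassan wins.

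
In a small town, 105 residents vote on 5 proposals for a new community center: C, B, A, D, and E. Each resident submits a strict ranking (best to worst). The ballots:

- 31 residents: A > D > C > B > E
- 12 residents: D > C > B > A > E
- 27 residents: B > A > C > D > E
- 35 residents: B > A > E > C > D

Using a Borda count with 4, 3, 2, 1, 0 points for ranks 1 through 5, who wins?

A

C: 31·2 + 12·3 + 27·2 + 35·1 = 187
B: 31·1 + 12·2 + 27·4 + 35·4 = 303
A: 31·4 + 12·1 + 27·3 + 35·3 = 322
D: 31·3 + 12·4 + 27·1 + 35·0 = 168
E: 31·0 + 12·0 + 27·0 + 35·2 = 70
A has the highest Borda score (322).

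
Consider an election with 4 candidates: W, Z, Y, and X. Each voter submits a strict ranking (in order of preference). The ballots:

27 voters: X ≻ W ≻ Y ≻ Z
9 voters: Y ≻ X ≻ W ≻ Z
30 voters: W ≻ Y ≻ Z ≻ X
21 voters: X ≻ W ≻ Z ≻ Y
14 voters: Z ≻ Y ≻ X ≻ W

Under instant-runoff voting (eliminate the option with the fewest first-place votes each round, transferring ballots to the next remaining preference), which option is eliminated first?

Y

Round 1: W 30, Z 14, Y 9, X 48. Eliminate Y.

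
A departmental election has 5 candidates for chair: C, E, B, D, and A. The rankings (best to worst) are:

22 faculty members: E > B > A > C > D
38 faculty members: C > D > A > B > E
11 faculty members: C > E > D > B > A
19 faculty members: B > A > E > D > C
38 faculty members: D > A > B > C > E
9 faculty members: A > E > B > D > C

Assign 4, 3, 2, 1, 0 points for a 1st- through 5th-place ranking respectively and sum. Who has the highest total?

C: 22·1 + 38·4 + 11·4 + 19·0 + 38·1 + 9·0 = 256
E: 22·4 + 38·0 + 11·3 + 19·2 + 38·0 + 9·3 = 186
B: 22·3 + 38·1 + 11·1 + 19·4 + 38·2 + 9·2 = 285
D: 22·0 + 38·3 + 11·2 + 19·1 + 38·4 + 9·1 = 316
A: 22·2 + 38·2 + 11·0 + 19·3 + 38·3 + 9·4 = 327
A has the highest Borda score (327).

A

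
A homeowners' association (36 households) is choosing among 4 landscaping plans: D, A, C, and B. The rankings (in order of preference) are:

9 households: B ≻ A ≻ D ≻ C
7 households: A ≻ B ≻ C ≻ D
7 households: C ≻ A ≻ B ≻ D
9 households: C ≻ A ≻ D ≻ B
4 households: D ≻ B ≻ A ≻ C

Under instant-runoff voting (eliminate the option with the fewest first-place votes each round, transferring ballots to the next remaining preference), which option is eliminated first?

D

Round 1: D 4, A 7, C 16, B 9. Eliminate D.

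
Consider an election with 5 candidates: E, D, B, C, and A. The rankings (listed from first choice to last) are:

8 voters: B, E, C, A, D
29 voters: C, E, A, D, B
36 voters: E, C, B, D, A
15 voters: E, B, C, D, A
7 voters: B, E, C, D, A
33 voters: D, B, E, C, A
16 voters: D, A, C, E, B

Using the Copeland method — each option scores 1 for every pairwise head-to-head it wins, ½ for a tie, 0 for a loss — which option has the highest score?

E

E: beats D, B, C, and A → score 4.
D: beats B and A; loses to E and C → score 2.
B: beats A; loses to E, D, and C → score 1.
C: beats D, B, and A; loses to E → score 3.
A: loses to E, D, B, and C → score 0.
E has the best pairwise record.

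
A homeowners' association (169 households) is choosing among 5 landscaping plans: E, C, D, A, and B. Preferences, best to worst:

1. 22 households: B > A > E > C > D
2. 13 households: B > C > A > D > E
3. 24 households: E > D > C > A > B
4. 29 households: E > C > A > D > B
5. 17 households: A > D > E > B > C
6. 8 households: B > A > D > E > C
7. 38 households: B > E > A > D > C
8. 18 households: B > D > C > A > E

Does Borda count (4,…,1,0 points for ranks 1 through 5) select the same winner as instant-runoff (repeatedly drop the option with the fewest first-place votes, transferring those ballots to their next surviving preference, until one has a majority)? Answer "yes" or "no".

yes

Borda — scores: E 412, C 232, D 273, A 360, B 413. Winner: B.
Instant-runoff — R1 E 53, C 0, D 0, A 17, B 99 (B winner). Winner: B.
The two methods agree.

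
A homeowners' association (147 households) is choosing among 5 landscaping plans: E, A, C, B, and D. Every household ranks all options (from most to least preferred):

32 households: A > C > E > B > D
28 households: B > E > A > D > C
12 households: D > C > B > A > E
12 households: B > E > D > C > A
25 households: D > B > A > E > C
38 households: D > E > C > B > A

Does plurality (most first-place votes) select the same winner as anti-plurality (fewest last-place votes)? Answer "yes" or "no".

Plurality — first-place votes: E 0, A 32, C 0, B 40, D 75. Winner: D.
Anti-plurality — last-place votes: E 12, A 50, C 53, B 0, D 32. Winner: B.
The two methods disagree.

no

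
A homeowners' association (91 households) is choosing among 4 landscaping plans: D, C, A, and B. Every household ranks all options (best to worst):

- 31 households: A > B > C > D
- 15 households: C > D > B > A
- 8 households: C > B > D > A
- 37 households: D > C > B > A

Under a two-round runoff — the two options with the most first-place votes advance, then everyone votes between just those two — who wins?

Round 1 first-place votes: D 37, C 23, A 31, B 0.
D and A advance.
Runoff: D is preferred to A by 60 voters; A by 31.
D wins the runoff.

D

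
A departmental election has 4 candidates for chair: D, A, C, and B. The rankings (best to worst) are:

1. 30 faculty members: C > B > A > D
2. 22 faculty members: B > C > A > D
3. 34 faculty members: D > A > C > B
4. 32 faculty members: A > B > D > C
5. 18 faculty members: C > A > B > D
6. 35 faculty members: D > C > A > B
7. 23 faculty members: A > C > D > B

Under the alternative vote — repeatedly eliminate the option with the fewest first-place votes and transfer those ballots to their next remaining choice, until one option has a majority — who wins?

D

Round 1: D 69, A 55, C 48, B 22. Eliminate B.
Round 2: D 69, A 55, C 70. Eliminate A.
Round 3: D 101, C 93. D has a majority.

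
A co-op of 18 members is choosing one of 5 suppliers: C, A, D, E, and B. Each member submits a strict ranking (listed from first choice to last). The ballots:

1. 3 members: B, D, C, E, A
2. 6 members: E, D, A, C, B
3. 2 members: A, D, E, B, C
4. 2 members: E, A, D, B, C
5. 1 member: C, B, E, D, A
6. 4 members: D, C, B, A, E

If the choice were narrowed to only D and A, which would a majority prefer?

Voters preferring D to A: 14; preferring A to D: 4.
D wins the head-to-head.

D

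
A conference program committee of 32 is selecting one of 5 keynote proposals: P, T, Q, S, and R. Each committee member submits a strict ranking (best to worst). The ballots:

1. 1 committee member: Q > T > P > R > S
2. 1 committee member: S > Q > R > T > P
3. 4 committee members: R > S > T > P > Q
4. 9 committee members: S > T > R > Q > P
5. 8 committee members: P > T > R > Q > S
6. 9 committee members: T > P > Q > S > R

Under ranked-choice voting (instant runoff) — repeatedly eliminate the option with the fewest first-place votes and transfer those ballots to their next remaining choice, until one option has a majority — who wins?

T

Round 1: P 8, T 9, Q 1, S 10, R 4. Eliminate Q.
Round 2: P 8, T 10, S 10, R 4. Eliminate R.
Round 3: P 8, T 10, S 14. Eliminate P.
Round 4: T 18, S 14. T has a majority.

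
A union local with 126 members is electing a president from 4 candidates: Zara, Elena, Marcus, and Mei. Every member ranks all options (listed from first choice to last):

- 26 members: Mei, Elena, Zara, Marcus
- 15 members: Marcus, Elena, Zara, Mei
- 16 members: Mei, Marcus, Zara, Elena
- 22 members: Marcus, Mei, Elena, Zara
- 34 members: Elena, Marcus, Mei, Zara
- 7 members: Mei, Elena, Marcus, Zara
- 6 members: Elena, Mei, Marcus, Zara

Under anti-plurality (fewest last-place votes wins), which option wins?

Last-place votes: Zara 69, Elena 16, Marcus 26, Mei 15.
Mei is ranked last by the fewest voters, so Mei wins.

Mei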